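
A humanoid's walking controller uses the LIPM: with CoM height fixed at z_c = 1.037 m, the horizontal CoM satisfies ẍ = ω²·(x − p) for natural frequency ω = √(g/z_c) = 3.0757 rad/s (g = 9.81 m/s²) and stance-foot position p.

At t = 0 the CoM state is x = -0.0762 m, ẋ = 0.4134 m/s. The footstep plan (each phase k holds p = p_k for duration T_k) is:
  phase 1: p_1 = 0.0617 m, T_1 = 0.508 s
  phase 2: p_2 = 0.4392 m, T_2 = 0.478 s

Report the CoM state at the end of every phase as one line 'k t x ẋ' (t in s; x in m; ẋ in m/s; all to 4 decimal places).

phase 1: p=0.0617, T=0.508, ωT=1.562456, cosh=2.490071, sinh=2.280450; start (x,ẋ)=(-0.076200, 0.413400) → end (x,ẋ)=(0.024831, 0.062167)
phase 2: p=0.4392, T=0.478, ωT=1.470185, cosh=2.289961, sinh=2.060078; start (x,ẋ)=(0.024831, 0.062167) → end (x,ẋ)=(-0.468050, -2.483156)

1 0.5080 0.0248 0.0622
2 0.9860 -0.4680 -2.4832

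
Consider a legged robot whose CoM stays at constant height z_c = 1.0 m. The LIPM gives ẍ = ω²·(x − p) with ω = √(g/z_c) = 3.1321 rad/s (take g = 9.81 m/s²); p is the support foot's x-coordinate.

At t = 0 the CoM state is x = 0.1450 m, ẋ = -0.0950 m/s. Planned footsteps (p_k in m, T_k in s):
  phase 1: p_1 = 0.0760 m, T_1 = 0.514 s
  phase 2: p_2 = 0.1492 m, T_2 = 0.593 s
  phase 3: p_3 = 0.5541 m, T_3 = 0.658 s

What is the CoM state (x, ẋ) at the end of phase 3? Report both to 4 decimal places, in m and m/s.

phase 1: p=0.0760, T=0.514, ωT=1.609899, cosh=2.601108, sinh=2.401200; start (x,ẋ)=(0.145000, -0.095000) → end (x,ẋ)=(0.182645, 0.271830)
phase 2: p=0.1492, T=0.593, ωT=1.857335, cosh=3.281365, sinh=3.125277; start (x,ẋ)=(0.182645, 0.271830) → end (x,ẋ)=(0.530184, 1.219360)
phase 3: p=0.5541, T=0.658, ωT=2.060922, cosh=3.990271, sinh=3.862935; start (x,ẋ)=(0.530184, 1.219360) → end (x,ẋ)=(1.962552, 4.576219)

x = 1.9626, ẋ = 4.5762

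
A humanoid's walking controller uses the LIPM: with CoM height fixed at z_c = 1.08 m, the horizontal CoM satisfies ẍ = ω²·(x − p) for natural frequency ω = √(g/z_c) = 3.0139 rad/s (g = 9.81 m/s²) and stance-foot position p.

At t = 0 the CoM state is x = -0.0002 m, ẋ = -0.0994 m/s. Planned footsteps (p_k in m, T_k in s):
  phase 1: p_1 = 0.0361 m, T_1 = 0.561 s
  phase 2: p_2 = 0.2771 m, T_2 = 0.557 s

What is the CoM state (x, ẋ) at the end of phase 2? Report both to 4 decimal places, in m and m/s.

x = -1.3980, ẋ = -4.9127

phase 1: p=0.0361, T=0.561, ωT=1.690798, cosh=2.804089, sinh=2.619717; start (x,ẋ)=(-0.000200, -0.099400) → end (x,ẋ)=(-0.152088, -0.565336)
phase 2: p=0.2771, T=0.557, ωT=1.678742, cosh=2.772710, sinh=2.586102; start (x,ẋ)=(-0.152088, -0.565336) → end (x,ẋ)=(-1.398005, -4.912712)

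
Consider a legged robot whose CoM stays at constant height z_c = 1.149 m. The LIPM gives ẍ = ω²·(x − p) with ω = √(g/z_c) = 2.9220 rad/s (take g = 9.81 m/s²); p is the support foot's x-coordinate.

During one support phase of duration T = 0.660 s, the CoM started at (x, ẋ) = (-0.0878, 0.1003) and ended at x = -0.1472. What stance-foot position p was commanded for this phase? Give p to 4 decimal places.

ωT = 2.9220·0.660 = 1.928520; cosh(ωT) = 3.512342, sinh(ωT) = 3.366979
x(T) = p + (x₀−p)·cosh(ωT) + (ẋ₀/ω)·sinh(ωT) ⇒ p·(1 − cosh) = x(T) − x₀·cosh − (ẋ₀/ω)·sinh
numerator   = -0.1472 − (-0.0878)·3.512342 − (0.1003/2.9220)·3.366979 = 0.045609
denominator = 1 − 3.512342 = -2.512342
p = 0.045609 / -2.512342 = -0.0182

p = -0.0182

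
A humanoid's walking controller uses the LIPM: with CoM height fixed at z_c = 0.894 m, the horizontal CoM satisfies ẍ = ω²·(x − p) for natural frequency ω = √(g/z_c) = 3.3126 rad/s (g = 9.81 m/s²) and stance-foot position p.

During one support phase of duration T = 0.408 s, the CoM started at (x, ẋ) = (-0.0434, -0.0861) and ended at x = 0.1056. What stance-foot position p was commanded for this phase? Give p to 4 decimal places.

ωT = 3.3126·0.408 = 1.351541; cosh(ωT) = 2.061107, sinh(ωT) = 1.802266
x(T) = p + (x₀−p)·cosh(ωT) + (ẋ₀/ω)·sinh(ωT) ⇒ p·(1 − cosh) = x(T) − x₀·cosh − (ẋ₀/ω)·sinh
numerator   = 0.1056 − (-0.0434)·2.061107 − (-0.0861/3.3126)·1.802266 = 0.241896
denominator = 1 − 2.061107 = -1.061107
p = 0.241896 / -1.061107 = -0.2280

p = -0.2280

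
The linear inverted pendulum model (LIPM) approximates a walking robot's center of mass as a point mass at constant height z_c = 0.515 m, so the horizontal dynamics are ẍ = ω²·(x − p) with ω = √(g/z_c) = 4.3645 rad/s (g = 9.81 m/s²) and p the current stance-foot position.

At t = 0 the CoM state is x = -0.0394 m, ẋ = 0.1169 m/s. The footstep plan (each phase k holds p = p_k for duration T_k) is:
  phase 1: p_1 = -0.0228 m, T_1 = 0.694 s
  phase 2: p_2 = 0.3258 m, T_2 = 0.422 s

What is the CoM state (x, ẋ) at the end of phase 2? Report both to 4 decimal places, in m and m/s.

x = -0.1374, ẋ = -1.7788

phase 1: p=-0.0228, T=0.694, ωT=3.028963, cosh=10.362073, sinh=10.313707; start (x,ẋ)=(-0.039400, 0.116900) → end (x,ẋ)=(0.081435, 0.464091)
phase 2: p=0.3258, T=0.422, ωT=1.841819, cosh=3.233265, sinh=3.074737; start (x,ẋ)=(0.081435, 0.464091) → end (x,ẋ)=(-0.137351, -1.778775)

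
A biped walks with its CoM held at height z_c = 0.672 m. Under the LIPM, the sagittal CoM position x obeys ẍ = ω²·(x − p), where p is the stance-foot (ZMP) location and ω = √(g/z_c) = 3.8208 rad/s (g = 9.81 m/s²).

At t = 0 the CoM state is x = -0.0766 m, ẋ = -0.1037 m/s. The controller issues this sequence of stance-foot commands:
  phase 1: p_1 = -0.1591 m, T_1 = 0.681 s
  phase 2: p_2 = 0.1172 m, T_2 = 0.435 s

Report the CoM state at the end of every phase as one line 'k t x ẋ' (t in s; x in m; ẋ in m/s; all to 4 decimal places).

phase 1: p=-0.1591, T=0.681, ωT=2.601965, cosh=6.782173, sinh=6.708045; start (x,ẋ)=(-0.076600, -0.103700) → end (x,ẋ)=(0.218367, 1.411172)
phase 2: p=0.1172, T=0.435, ωT=1.662048, cosh=2.729921, sinh=2.540171; start (x,ẋ)=(0.218367, 1.411172) → end (x,ẋ)=(1.331563, 4.834261)

1 0.6810 0.2184 1.4112
2 1.1160 1.3316 4.8343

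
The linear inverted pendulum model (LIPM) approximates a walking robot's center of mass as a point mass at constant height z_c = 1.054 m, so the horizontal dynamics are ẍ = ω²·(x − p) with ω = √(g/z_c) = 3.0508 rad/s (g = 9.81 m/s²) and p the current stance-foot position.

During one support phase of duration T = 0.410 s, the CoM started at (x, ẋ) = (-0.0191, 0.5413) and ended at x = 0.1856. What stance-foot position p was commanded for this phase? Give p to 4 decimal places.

p = 0.0706

ωT = 3.0508·0.410 = 1.250828; cosh(ωT) = 1.889751, sinh(ωT) = 1.603483
x(T) = p + (x₀−p)·cosh(ωT) + (ẋ₀/ω)·sinh(ωT) ⇒ p·(1 − cosh) = x(T) − x₀·cosh − (ẋ₀/ω)·sinh
numerator   = 0.1856 − (-0.0191)·1.889751 − (0.5413/3.0508)·1.603483 = -0.062810
denominator = 1 − 1.889751 = -0.889751
p = -0.062810 / -0.889751 = 0.0706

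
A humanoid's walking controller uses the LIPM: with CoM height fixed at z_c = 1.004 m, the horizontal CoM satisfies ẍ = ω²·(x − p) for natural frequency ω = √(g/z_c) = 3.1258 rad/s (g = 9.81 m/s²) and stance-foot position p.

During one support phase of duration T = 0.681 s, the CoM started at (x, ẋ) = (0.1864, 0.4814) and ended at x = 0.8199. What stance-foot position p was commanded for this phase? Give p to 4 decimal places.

p = 0.1878

ωT = 3.1258·0.681 = 2.128670; cosh(ωT) = 4.261338, sinh(ωT) = 4.142343
x(T) = p + (x₀−p)·cosh(ωT) + (ẋ₀/ω)·sinh(ωT) ⇒ p·(1 − cosh) = x(T) − x₀·cosh − (ẋ₀/ω)·sinh
numerator   = 0.8199 − (0.1864)·4.261338 − (0.4814/3.1258)·4.142343 = -0.612370
denominator = 1 − 4.261338 = -3.261338
p = -0.612370 / -3.261338 = 0.1878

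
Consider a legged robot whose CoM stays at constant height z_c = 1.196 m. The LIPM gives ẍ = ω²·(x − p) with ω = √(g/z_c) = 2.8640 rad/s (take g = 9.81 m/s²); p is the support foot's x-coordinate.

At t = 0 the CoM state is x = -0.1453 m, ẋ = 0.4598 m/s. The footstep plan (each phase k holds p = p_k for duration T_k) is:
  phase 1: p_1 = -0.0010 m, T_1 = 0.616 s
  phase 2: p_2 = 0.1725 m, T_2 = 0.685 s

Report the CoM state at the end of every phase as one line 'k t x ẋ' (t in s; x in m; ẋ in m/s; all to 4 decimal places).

1 0.6160 0.0203 0.2106
2 1.3010 -0.1232 -0.7559

phase 1: p=-0.0010, T=0.616, ωT=1.764224, cosh=3.004180, sinh=2.832861; start (x,ẋ)=(-0.145300, 0.459800) → end (x,ẋ)=(0.020298, 0.210571)
phase 2: p=0.1725, T=0.685, ωT=1.961840, cosh=3.626501, sinh=3.485901; start (x,ẋ)=(0.020298, 0.210571) → end (x,ẋ)=(-0.123167, -0.755896)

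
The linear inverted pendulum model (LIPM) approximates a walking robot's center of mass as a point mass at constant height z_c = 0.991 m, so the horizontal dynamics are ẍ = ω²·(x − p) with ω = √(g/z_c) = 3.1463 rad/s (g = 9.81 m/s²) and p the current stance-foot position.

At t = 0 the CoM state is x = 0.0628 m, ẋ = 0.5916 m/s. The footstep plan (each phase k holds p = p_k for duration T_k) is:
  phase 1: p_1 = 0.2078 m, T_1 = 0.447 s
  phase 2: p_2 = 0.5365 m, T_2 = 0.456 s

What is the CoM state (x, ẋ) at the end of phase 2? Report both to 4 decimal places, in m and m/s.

x = 0.1663, ẋ = -0.8573

phase 1: p=0.2078, T=0.447, ωT=1.406396, cosh=2.163123, sinh=1.918098; start (x,ẋ)=(0.062800, 0.591600) → end (x,ẋ)=(0.254808, 0.404641)
phase 2: p=0.5365, T=0.456, ωT=1.434713, cosh=2.218311, sinh=1.980128; start (x,ẋ)=(0.254808, 0.404641) → end (x,ẋ)=(0.166281, -0.857343)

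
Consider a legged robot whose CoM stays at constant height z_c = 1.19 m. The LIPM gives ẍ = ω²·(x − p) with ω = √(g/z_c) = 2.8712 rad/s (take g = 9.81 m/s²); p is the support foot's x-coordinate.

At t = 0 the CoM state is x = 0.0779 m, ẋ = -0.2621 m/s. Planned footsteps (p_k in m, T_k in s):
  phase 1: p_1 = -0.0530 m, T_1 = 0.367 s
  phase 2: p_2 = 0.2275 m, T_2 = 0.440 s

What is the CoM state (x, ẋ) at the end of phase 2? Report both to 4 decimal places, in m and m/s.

x = -0.0963, ẋ = -0.7650

phase 1: p=-0.0530, T=0.367, ωT=1.053730, cosh=1.608483, sinh=1.259848; start (x,ẋ)=(0.077900, -0.262100) → end (x,ẋ)=(0.042544, 0.051918)
phase 2: p=0.2275, T=0.440, ωT=1.263328, cosh=1.909943, sinh=1.627231; start (x,ẋ)=(0.042544, 0.051918) → end (x,ẋ)=(-0.096331, -0.764973)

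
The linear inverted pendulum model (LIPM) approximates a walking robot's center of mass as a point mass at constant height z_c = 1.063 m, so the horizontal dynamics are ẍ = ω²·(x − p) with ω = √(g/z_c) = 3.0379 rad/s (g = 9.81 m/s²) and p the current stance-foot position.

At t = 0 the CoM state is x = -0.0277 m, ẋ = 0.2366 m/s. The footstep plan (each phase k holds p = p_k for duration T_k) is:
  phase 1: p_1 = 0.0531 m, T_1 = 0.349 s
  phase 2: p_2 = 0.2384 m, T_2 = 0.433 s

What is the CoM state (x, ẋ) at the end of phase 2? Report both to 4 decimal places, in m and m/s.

x = -0.1548, ẋ = -0.9985

phase 1: p=0.0531, T=0.349, ωT=1.060227, cosh=1.616702, sinh=1.270325; start (x,ẋ)=(-0.027700, 0.236600) → end (x,ẋ)=(0.021407, 0.070695)
phase 2: p=0.2384, T=0.433, ωT=1.315411, cosh=1.997323, sinh=1.728958; start (x,ẋ)=(0.021407, 0.070695) → end (x,ẋ)=(-0.154771, -0.998535)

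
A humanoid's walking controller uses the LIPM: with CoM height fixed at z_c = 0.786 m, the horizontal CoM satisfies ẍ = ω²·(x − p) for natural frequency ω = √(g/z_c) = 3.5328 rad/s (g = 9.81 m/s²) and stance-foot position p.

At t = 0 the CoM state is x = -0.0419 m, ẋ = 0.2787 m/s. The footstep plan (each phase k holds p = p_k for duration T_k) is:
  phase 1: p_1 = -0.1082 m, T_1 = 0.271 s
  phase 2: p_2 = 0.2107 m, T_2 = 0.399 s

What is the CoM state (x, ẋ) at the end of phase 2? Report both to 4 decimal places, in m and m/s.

x = 0.2926, ẋ = 0.5685

phase 1: p=-0.1082, T=0.271, ωT=0.957389, cosh=1.494390, sinh=1.110496; start (x,ẋ)=(-0.041900, 0.278700) → end (x,ẋ)=(0.078484, 0.676592)
phase 2: p=0.2107, T=0.399, ωT=1.409587, cosh=2.169255, sinh=1.925010; start (x,ẋ)=(0.078484, 0.676592) → end (x,ẋ)=(0.292563, 0.568544)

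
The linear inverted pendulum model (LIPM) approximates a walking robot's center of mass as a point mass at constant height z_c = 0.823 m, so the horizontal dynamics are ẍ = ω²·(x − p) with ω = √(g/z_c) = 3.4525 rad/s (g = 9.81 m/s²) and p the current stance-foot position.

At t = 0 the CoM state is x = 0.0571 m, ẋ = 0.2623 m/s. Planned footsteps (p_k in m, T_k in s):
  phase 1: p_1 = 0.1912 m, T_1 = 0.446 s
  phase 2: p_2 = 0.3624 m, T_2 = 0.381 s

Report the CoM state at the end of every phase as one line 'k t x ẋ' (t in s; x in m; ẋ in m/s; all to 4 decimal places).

1 0.4460 0.0331 -0.3902
2 0.8270 -0.4906 -2.7448

phase 1: p=0.1912, T=0.446, ωT=1.539815, cosh=2.439074, sinh=2.224653; start (x,ẋ)=(0.057100, 0.262300) → end (x,ẋ)=(0.033136, -0.390201)
phase 2: p=0.3624, T=0.381, ωT=1.315403, cosh=1.997308, sinh=1.728942; start (x,ẋ)=(0.033136, -0.390201) → end (x,ẋ)=(-0.490647, -2.744787)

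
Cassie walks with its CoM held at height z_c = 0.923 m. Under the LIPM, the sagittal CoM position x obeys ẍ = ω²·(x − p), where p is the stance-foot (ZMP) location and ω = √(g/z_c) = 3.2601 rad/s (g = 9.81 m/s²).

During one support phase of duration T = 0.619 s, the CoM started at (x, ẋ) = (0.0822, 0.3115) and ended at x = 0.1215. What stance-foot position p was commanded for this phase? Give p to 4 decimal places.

p = 0.1931

ωT = 3.2601·0.619 = 2.018002; cosh(ωT) = 3.828099, sinh(ωT) = 3.695178
x(T) = p + (x₀−p)·cosh(ωT) + (ẋ₀/ω)·sinh(ωT) ⇒ p·(1 − cosh) = x(T) − x₀·cosh − (ẋ₀/ω)·sinh
numerator   = 0.1215 − (0.0822)·3.828099 − (0.3115/3.2601)·3.695178 = -0.546241
denominator = 1 − 3.828099 = -2.828099
p = -0.546241 / -2.828099 = 0.1931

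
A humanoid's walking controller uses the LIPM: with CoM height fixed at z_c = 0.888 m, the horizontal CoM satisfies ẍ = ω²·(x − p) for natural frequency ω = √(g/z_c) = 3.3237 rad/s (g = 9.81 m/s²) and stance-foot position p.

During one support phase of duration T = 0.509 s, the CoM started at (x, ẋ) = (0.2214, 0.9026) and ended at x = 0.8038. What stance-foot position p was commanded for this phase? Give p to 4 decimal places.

p = 0.2932

ωT = 3.3237·0.509 = 1.691763; cosh(ωT) = 2.806620, sinh(ωT) = 2.622425
x(T) = p + (x₀−p)·cosh(ωT) + (ẋ₀/ω)·sinh(ωT) ⇒ p·(1 − cosh) = x(T) − x₀·cosh − (ẋ₀/ω)·sinh
numerator   = 0.8038 − (0.2214)·2.806620 − (0.9026/3.3237)·2.622425 = -0.529744
denominator = 1 − 2.806620 = -1.806620
p = -0.529744 / -1.806620 = 0.2932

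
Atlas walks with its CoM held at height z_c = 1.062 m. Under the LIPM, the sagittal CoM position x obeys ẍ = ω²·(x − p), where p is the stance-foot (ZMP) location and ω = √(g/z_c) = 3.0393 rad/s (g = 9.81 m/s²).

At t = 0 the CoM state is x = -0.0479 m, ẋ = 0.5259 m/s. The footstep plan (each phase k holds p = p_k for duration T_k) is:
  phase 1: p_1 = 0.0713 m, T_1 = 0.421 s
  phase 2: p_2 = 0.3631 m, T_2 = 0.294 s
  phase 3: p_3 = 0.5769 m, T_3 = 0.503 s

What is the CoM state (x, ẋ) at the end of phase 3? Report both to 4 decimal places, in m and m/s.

phase 1: p=0.0713, T=0.421, ωT=1.279545, cosh=1.936584, sinh=1.658420; start (x,ẋ)=(-0.047900, 0.525900) → end (x,ẋ)=(0.127421, 0.417630)
phase 2: p=0.3631, T=0.294, ωT=0.893554, cosh=1.426499, sinh=1.017301; start (x,ẋ)=(0.127421, 0.417630) → end (x,ẋ)=(0.166691, -0.132943)
phase 3: p=0.5769, T=0.503, ωT=1.528768, cosh=2.414646, sinh=2.197844; start (x,ẋ)=(0.166691, -0.132943) → end (x,ẋ)=(-0.509746, -3.061167)

x = -0.5097, ẋ = -3.0612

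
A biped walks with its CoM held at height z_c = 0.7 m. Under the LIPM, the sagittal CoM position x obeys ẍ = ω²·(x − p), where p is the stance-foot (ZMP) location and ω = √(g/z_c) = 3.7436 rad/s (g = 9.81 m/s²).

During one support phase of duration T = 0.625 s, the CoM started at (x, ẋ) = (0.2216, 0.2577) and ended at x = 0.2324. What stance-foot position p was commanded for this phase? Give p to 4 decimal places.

ωT = 3.7436·0.625 = 2.339750; cosh(ωT) = 5.237497, sinh(ωT) = 5.141145
x(T) = p + (x₀−p)·cosh(ωT) + (ẋ₀/ω)·sinh(ωT) ⇒ p·(1 − cosh) = x(T) − x₀·cosh − (ẋ₀/ω)·sinh
numerator   = 0.2324 − (0.2216)·5.237497 − (0.2577/3.7436)·5.141145 = -1.282133
denominator = 1 − 5.237497 = -4.237497
p = -1.282133 / -4.237497 = 0.3026

p = 0.3026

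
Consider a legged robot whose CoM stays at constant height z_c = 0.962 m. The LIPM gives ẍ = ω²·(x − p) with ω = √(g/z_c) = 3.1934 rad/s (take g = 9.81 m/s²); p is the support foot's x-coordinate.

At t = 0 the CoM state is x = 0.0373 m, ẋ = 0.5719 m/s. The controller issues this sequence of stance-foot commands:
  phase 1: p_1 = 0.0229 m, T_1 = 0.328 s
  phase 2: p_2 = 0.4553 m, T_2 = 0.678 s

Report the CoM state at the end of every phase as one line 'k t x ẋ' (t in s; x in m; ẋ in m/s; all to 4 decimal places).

1 0.3280 0.2698 0.9728
2 1.0060 0.9462 1.7473

phase 1: p=0.0229, T=0.328, ωT=1.047435, cosh=1.600584, sinh=1.249747; start (x,ẋ)=(0.037300, 0.571900) → end (x,ẋ)=(0.269763, 0.972843)
phase 2: p=0.4553, T=0.678, ωT=2.165125, cosh=4.415214, sinh=4.300479; start (x,ẋ)=(0.269763, 0.972843) → end (x,ẋ)=(0.946222, 1.747310)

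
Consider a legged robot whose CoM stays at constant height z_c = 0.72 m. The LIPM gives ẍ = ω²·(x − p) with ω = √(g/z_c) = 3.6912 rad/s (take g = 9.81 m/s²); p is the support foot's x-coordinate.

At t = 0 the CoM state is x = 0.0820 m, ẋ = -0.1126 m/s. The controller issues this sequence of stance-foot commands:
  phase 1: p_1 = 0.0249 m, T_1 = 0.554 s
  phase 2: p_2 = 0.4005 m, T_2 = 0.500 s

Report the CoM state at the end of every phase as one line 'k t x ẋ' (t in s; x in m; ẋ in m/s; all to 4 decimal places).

phase 1: p=0.0249, T=0.554, ωT=2.044925, cosh=3.928984, sinh=3.799594; start (x,ẋ)=(0.082000, -0.112600) → end (x,ẋ)=(0.133338, 0.358427)
phase 2: p=0.4005, T=0.500, ωT=1.845600, cosh=3.244914, sinh=3.086984; start (x,ẋ)=(0.133338, 0.358427) → end (x,ẋ)=(-0.166660, -1.881153)

1 0.5540 0.1333 0.3584
2 1.0540 -0.1667 -1.8812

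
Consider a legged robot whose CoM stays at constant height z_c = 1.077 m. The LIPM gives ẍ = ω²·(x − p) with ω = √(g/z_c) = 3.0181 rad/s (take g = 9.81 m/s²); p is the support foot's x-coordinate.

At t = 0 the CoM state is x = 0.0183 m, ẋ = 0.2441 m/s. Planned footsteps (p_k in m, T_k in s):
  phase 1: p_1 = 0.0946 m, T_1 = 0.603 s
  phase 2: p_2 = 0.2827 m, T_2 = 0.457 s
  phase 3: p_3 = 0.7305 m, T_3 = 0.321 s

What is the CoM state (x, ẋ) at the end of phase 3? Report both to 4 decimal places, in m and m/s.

x = -0.7910, ẋ = -4.0176

phase 1: p=0.0946, T=0.603, ωT=1.819914, cosh=3.166685, sinh=3.004645; start (x,ẋ)=(0.018300, 0.244100) → end (x,ẋ)=(0.095994, 0.081075)
phase 2: p=0.2827, T=0.457, ωT=1.379272, cosh=2.111885, sinh=1.860123; start (x,ẋ)=(0.095994, 0.081075) → end (x,ẋ)=(-0.061634, -0.876955)
phase 3: p=0.7305, T=0.321, ωT=0.968810, cosh=1.507171, sinh=1.127637; start (x,ẋ)=(-0.061634, -0.876955) → end (x,ẋ)=(-0.791033, -4.017605)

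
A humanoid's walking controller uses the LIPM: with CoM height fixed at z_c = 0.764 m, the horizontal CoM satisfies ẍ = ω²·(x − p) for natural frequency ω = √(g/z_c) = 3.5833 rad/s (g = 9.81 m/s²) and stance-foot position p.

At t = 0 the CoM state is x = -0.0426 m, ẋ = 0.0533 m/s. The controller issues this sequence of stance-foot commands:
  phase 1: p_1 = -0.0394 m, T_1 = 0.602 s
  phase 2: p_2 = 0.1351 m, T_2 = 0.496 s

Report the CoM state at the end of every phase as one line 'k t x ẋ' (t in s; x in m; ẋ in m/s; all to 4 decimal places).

phase 1: p=-0.0394, T=0.602, ωT=2.157147, cosh=4.381043, sinh=4.265388; start (x,ẋ)=(-0.042600, 0.053300) → end (x,ẋ)=(0.010026, 0.184600)
phase 2: p=0.1351, T=0.496, ωT=1.777317, cosh=3.041529, sinh=2.872438; start (x,ẋ)=(0.010026, 0.184600) → end (x,ẋ)=(-0.097336, -0.725891)

1 0.6020 0.0100 0.1846
2 1.0980 -0.0973 -0.7259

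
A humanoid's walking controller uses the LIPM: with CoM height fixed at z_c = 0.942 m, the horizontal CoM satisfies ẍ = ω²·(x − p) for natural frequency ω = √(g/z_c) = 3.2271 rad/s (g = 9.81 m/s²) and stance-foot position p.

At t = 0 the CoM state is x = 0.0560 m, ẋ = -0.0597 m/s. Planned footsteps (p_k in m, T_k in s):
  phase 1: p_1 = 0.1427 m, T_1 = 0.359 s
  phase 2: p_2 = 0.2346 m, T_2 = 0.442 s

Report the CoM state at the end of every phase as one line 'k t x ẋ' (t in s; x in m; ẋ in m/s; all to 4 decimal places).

1 0.3590 -0.0355 -0.5061
2 0.8010 -0.6679 -2.8247

phase 1: p=0.1427, T=0.359, ωT=1.158529, cosh=1.749596, sinh=1.435648; start (x,ẋ)=(0.056000, -0.059700) → end (x,ẋ)=(-0.035549, -0.506130)
phase 2: p=0.2346, T=0.442, ωT=1.426378, cosh=2.201885, sinh=1.961707; start (x,ẋ)=(-0.035549, -0.506130) → end (x,ẋ)=(-0.667906, -2.824652)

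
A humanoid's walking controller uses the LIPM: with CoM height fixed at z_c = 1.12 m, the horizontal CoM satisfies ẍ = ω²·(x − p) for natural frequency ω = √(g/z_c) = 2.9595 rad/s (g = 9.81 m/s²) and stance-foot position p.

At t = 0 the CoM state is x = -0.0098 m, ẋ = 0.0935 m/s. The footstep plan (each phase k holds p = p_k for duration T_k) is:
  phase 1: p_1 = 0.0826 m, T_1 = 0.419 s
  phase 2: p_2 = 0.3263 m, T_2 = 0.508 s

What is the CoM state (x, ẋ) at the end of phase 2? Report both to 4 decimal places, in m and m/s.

x = -0.7252, ẋ = -2.9280

phase 1: p=0.0826, T=0.419, ωT=1.240030, cosh=1.872547, sinh=1.583172; start (x,ẋ)=(-0.009800, 0.093500) → end (x,ẋ)=(-0.040406, -0.257848)
phase 2: p=0.3263, T=0.508, ωT=1.503426, cosh=2.359718, sinh=2.137351; start (x,ẋ)=(-0.040406, -0.257848) → end (x,ẋ)=(-0.725240, -2.928043)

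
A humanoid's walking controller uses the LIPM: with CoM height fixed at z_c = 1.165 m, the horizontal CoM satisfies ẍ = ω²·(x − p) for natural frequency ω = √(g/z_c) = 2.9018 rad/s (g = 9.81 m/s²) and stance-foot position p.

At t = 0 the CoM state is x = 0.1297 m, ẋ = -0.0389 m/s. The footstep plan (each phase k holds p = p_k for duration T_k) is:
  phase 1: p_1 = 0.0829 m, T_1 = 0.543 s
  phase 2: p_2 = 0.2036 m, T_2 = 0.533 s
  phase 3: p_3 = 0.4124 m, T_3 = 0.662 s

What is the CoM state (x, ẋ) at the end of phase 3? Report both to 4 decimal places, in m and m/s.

phase 1: p=0.0829, T=0.543, ωT=1.575677, cosh=2.520441, sinh=2.313574; start (x,ẋ)=(0.129700, -0.038900) → end (x,ẋ)=(0.169842, 0.216148)
phase 2: p=0.2036, T=0.533, ωT=1.546659, cosh=2.454358, sinh=2.241400; start (x,ẋ)=(0.169842, 0.216148) → end (x,ẋ)=(0.287702, 0.310940)
phase 3: p=0.4124, T=0.662, ωT=1.920992, cosh=3.487094, sinh=3.340632; start (x,ẋ)=(0.287702, 0.310940) → end (x,ẋ)=(0.335530, -0.124523)

x = 0.3355, ẋ = -0.1245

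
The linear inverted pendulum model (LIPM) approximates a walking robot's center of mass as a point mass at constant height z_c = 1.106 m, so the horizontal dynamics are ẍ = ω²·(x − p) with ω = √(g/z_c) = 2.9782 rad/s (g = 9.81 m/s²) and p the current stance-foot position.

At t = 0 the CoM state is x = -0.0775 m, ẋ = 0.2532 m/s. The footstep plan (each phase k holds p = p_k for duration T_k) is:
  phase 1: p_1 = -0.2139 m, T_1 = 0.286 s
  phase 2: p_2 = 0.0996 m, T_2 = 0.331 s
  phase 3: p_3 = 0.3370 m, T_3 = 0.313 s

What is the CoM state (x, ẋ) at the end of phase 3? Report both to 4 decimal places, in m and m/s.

x = 0.6666, ẋ = 1.3876

phase 1: p=-0.2139, T=0.286, ωT=0.851765, cosh=1.385221, sinh=0.958560; start (x,ẋ)=(-0.077500, 0.253200) → end (x,ẋ)=(0.056539, 0.740130)
phase 2: p=0.0996, T=0.331, ωT=0.985784, cosh=1.526530, sinh=1.153383; start (x,ẋ)=(0.056539, 0.740130) → end (x,ẋ)=(0.320500, 0.981915)
phase 3: p=0.3370, T=0.313, ωT=0.932177, cosh=1.466864, sinh=1.073168; start (x,ẋ)=(0.320500, 0.981915) → end (x,ẋ)=(0.666621, 1.387599)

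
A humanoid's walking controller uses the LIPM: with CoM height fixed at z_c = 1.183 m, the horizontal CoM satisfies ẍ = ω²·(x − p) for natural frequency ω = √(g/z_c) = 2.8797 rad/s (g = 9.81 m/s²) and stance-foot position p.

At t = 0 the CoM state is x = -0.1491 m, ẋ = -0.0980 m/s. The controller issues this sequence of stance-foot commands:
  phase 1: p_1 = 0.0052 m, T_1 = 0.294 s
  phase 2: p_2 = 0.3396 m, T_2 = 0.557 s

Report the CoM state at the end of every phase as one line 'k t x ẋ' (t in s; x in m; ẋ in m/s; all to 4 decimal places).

phase 1: p=0.0052, T=0.294, ωT=0.846632, cosh=1.380318, sinh=0.951461; start (x,ẋ)=(-0.149100, -0.098000) → end (x,ẋ)=(-0.240163, -0.558041)
phase 2: p=0.3396, T=0.557, ωT=1.603993, cosh=2.586970, sinh=2.385878; start (x,ẋ)=(-0.240163, -0.558041) → end (x,ẋ)=(-1.622575, -5.426962)

1 0.2940 -0.2402 -0.5580
2 0.8510 -1.6226 -5.4270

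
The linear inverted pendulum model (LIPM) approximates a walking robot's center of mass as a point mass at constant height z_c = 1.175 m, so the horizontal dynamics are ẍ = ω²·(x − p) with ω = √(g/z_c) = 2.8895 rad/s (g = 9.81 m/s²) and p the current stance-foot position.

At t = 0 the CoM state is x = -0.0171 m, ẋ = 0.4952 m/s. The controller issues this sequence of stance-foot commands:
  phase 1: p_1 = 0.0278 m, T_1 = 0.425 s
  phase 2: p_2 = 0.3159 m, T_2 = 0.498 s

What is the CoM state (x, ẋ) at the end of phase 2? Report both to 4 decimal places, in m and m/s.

phase 1: p=0.0278, T=0.425, ωT=1.228037, cosh=1.853694, sinh=1.560828; start (x,ẋ)=(-0.017100, 0.495200) → end (x,ẋ)=(0.212062, 0.715450)
phase 2: p=0.3159, T=0.498, ωT=1.438971, cosh=2.226763, sinh=1.989592; start (x,ẋ)=(0.212062, 0.715450) → end (x,ẋ)=(0.577308, 0.996183)

x = 0.5773, ẋ = 0.9962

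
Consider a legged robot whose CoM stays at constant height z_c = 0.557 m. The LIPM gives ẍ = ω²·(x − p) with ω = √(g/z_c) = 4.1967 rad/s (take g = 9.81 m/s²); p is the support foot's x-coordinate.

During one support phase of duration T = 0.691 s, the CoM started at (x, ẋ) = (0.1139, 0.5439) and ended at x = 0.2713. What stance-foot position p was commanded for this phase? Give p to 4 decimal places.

ωT = 4.1967·0.691 = 2.899920; cosh(ωT) = 9.113857, sinh(ωT) = 9.058829
x(T) = p + (x₀−p)·cosh(ωT) + (ẋ₀/ω)·sinh(ωT) ⇒ p·(1 − cosh) = x(T) − x₀·cosh − (ẋ₀/ω)·sinh
numerator   = 0.2713 − (0.1139)·9.113857 − (0.5439/4.1967)·9.058829 = -1.940809
denominator = 1 − 9.113857 = -8.113857
p = -1.940809 / -8.113857 = 0.2392

p = 0.2392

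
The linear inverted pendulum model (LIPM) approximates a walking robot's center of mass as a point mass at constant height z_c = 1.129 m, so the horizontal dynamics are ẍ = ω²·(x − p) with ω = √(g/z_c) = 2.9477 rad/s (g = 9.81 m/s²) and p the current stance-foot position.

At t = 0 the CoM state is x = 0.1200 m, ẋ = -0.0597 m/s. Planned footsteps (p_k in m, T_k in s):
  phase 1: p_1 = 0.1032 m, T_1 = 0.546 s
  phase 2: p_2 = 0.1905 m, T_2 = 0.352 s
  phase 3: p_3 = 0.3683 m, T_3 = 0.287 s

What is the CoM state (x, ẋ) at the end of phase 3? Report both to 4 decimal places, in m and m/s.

phase 1: p=0.1032, T=0.546, ωT=1.609444, cosh=2.600015, sinh=2.400016; start (x,ẋ)=(0.120000, -0.059700) → end (x,ẋ)=(0.098273, -0.036369)
phase 2: p=0.1905, T=0.352, ωT=1.037590, cosh=1.588358, sinh=1.234050; start (x,ẋ)=(0.098273, -0.036369) → end (x,ẋ)=(0.028784, -0.393254)
phase 3: p=0.3683, T=0.287, ωT=0.845990, cosh=1.379708, sinh=0.950576; start (x,ẋ)=(0.028784, -0.393254) → end (x,ẋ)=(-0.226950, -1.493904)

x = -0.2269, ẋ = -1.4939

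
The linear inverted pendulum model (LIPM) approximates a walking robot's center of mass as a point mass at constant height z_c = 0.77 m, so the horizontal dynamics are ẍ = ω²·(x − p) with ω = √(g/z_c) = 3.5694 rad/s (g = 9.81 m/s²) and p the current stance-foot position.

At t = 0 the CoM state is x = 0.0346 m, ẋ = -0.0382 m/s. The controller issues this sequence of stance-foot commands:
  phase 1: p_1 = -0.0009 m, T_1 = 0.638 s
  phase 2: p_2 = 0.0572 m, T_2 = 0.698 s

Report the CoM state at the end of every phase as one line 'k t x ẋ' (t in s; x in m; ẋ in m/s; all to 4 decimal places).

1 0.6380 0.1224 0.4231
2 1.3360 1.1643 3.9675

phase 1: p=-0.0009, T=0.638, ωT=2.277277, cosh=4.926330, sinh=4.823767; start (x,ẋ)=(0.034600, -0.038200) → end (x,ẋ)=(0.122360, 0.423052)
phase 2: p=0.0572, T=0.698, ωT=2.491441, cosh=6.080731, sinh=5.997940; start (x,ẋ)=(0.122360, 0.423052) → end (x,ẋ)=(1.164309, 3.967484)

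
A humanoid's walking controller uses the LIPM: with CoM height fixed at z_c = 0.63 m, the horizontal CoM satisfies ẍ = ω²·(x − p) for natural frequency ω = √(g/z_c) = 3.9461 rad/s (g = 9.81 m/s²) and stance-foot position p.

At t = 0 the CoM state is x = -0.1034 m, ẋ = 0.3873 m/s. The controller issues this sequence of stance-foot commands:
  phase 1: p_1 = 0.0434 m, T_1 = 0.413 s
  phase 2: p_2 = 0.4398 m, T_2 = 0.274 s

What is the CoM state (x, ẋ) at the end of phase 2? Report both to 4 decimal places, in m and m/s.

x = -0.5859, ẋ = -3.4526

phase 1: p=0.0434, T=0.413, ωT=1.629739, cosh=2.649262, sinh=2.453282; start (x,ẋ)=(-0.103400, 0.387300) → end (x,ẋ)=(-0.104728, -0.395096)
phase 2: p=0.4398, T=0.274, ωT=1.081231, cosh=1.643743, sinh=1.304565; start (x,ẋ)=(-0.104728, -0.395096) → end (x,ẋ)=(-0.585881, -3.452637)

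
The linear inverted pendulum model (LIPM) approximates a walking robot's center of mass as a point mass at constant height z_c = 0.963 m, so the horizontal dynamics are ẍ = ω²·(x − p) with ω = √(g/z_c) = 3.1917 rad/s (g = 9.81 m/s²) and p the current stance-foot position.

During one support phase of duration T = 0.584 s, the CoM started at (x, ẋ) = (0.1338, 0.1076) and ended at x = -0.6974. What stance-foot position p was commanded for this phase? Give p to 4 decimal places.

ωT = 3.1917·0.584 = 1.863953; cosh(ωT) = 3.302119, sinh(ωT) = 3.147060
x(T) = p + (x₀−p)·cosh(ωT) + (ẋ₀/ω)·sinh(ωT) ⇒ p·(1 − cosh) = x(T) − x₀·cosh − (ẋ₀/ω)·sinh
numerator   = -0.6974 − (0.1338)·3.302119 − (0.1076/3.1917)·3.147060 = -1.245319
denominator = 1 − 3.302119 = -2.302119
p = -1.245319 / -2.302119 = 0.5409

p = 0.5409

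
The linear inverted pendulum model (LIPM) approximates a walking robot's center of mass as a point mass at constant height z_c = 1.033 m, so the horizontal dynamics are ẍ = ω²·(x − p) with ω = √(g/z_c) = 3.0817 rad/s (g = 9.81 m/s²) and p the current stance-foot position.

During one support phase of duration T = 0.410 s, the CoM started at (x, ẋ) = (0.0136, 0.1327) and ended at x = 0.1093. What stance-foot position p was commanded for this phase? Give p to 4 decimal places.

ωT = 3.0817·0.410 = 1.263497; cosh(ωT) = 1.910218, sinh(ωT) = 1.627554
x(T) = p + (x₀−p)·cosh(ωT) + (ẋ₀/ω)·sinh(ωT) ⇒ p·(1 − cosh) = x(T) − x₀·cosh − (ẋ₀/ω)·sinh
numerator   = 0.1093 − (0.0136)·1.910218 − (0.1327/3.0817)·1.627554 = 0.013238
denominator = 1 − 1.910218 = -0.910218
p = 0.013238 / -0.910218 = -0.0145

p = -0.0145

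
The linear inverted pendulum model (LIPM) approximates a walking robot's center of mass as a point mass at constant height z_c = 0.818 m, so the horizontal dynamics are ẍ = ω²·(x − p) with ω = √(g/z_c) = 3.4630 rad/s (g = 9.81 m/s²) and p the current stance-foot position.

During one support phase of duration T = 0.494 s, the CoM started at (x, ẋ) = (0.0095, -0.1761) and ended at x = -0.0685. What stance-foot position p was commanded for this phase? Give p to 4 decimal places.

p = -0.0218

ωT = 3.4630·0.494 = 1.710722; cosh(ωT) = 2.856845, sinh(ωT) = 2.676110
x(T) = p + (x₀−p)·cosh(ωT) + (ẋ₀/ω)·sinh(ωT) ⇒ p·(1 − cosh) = x(T) − x₀·cosh − (ẋ₀/ω)·sinh
numerator   = -0.0685 − (0.0095)·2.856845 − (-0.1761/3.4630)·2.676110 = 0.040445
denominator = 1 − 2.856845 = -1.856845
p = 0.040445 / -1.856845 = -0.0218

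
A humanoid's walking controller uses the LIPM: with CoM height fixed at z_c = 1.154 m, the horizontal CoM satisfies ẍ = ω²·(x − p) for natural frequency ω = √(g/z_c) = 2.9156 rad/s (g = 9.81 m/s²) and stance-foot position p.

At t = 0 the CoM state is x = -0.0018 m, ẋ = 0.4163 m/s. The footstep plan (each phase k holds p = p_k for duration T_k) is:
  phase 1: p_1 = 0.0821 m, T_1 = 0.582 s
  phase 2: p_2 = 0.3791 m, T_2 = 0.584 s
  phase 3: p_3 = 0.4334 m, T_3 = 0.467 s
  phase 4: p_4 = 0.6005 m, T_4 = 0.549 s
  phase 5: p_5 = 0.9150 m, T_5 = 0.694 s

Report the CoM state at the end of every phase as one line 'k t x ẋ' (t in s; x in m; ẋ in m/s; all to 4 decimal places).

1 0.5820 0.2220 0.5290
2 1.1660 0.4150 0.2845
3 1.6330 0.5731 0.4939
4 2.1820 0.9324 1.0836
5 2.8760 2.3631 4.3586

phase 1: p=0.0821, T=0.582, ωT=1.696879, cosh=2.820073, sinh=2.636818; start (x,ẋ)=(-0.001800, 0.416300) → end (x,ẋ)=(0.221990, 0.528981)
phase 2: p=0.3791, T=0.584, ωT=1.702710, cosh=2.835497, sinh=2.653308; start (x,ẋ)=(0.221990, 0.528981) → end (x,ẋ)=(0.415009, 0.284526)
phase 3: p=0.4334, T=0.467, ωT=1.361585, cosh=2.079314, sinh=1.823060; start (x,ẋ)=(0.415009, 0.284526) → end (x,ẋ)=(0.573068, 0.493866)
phase 4: p=0.6005, T=0.549, ωT=1.600664, cosh=2.579043, sinh=2.377281; start (x,ẋ)=(0.573068, 0.493866) → end (x,ẋ)=(0.932433, 1.083563)
phase 5: p=0.9150, T=0.694, ωT=2.023426, cosh=3.848200, sinh=3.715998; start (x,ẋ)=(0.932433, 1.083563) → end (x,ẋ)=(2.363110, 4.358639)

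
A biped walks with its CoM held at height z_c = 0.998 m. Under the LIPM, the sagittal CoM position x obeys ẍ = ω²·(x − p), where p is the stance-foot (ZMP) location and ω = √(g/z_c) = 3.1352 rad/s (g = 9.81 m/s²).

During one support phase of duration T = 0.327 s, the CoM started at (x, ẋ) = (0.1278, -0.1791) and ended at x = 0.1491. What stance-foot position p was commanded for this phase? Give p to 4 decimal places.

ωT = 3.1352·0.327 = 1.025210; cosh(ωT) = 1.573201, sinh(ωT) = 1.214480
x(T) = p + (x₀−p)·cosh(ωT) + (ẋ₀/ω)·sinh(ωT) ⇒ p·(1 − cosh) = x(T) − x₀·cosh − (ẋ₀/ω)·sinh
numerator   = 0.1491 − (0.1278)·1.573201 − (-0.1791/3.1352)·1.214480 = 0.017423
denominator = 1 − 1.573201 = -0.573201
p = 0.017423 / -0.573201 = -0.0304

p = -0.0304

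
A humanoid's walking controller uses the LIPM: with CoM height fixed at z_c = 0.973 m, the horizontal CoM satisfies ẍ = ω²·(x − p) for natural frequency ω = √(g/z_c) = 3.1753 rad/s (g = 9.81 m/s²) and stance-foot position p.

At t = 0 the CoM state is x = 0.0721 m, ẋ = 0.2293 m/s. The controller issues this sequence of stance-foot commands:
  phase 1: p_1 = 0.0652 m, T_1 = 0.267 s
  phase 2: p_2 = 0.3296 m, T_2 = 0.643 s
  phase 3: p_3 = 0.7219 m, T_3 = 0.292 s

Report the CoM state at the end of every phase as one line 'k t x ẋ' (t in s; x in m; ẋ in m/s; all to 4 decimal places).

phase 1: p=0.0652, T=0.267, ωT=0.847805, cosh=1.381436, sinh=0.953082; start (x,ẋ)=(0.072100, 0.229300) → end (x,ẋ)=(0.143557, 0.337645)
phase 2: p=0.3296, T=0.643, ωT=2.041718, cosh=3.916819, sinh=3.787013; start (x,ẋ)=(0.143557, 0.337645) → end (x,ẋ)=(0.003596, -0.914651)
phase 3: p=0.7219, T=0.292, ωT=0.927188, cosh=1.461528, sinh=1.065863; start (x,ẋ)=(0.003596, -0.914651) → end (x,ẋ)=(-0.634945, -3.767841)

1 0.2670 0.1436 0.3376
2 0.9100 0.0036 -0.9147
3 1.2020 -0.6349 -3.7678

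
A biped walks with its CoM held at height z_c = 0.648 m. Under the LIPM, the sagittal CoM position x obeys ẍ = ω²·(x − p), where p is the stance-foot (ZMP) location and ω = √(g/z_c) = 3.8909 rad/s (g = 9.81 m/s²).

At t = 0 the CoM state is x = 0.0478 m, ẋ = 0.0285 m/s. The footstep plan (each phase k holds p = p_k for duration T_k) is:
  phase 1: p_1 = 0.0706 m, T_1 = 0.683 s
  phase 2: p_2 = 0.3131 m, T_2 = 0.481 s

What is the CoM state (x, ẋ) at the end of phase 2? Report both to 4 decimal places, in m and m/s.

phase 1: p=0.0706, T=0.683, ωT=2.657485, cosh=7.165250, sinh=7.095125; start (x,ẋ)=(0.047800, 0.028500) → end (x,ẋ)=(-0.040797, -0.425217)
phase 2: p=0.3131, T=0.481, ωT=1.871523, cosh=3.326037, sinh=3.172148; start (x,ẋ)=(-0.040797, -0.425217) → end (x,ẋ)=(-1.210644, -5.782270)

x = -1.2106, ẋ = -5.7823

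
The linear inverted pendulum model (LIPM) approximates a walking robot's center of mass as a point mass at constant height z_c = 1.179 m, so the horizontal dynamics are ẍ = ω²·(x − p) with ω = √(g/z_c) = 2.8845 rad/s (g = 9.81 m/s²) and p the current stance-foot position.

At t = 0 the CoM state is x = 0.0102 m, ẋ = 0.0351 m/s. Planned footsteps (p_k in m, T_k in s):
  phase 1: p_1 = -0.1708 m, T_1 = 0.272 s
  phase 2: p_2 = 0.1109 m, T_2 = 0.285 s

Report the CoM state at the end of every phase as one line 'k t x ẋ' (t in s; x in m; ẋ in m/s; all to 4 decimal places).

phase 1: p=-0.1708, T=0.272, ωT=0.784584, cosh=1.323902, sinh=0.867593; start (x,ẋ)=(0.010200, 0.035100) → end (x,ẋ)=(0.079384, 0.499434)
phase 2: p=0.1109, T=0.285, ωT=0.822082, cosh=1.357374, sinh=0.917859; start (x,ẋ)=(0.079384, 0.499434) → end (x,ẋ)=(0.227042, 0.594478)

1 0.2720 0.0794 0.4994
2 0.5570 0.2270 0.5945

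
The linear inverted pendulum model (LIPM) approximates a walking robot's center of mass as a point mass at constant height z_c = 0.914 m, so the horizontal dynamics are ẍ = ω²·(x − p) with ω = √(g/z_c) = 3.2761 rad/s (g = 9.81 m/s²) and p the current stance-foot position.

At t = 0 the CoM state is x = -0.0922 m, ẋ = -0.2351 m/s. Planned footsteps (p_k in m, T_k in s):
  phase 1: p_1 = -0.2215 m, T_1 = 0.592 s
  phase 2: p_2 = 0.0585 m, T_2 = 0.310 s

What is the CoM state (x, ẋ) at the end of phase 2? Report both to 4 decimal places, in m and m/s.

x = 0.1789, ẋ = 0.6925

phase 1: p=-0.2215, T=0.592, ωT=1.939451, cosh=3.549358, sinh=3.405575; start (x,ẋ)=(-0.092200, -0.235100) → end (x,ẋ)=(-0.006959, 0.608147)
phase 2: p=0.0585, T=0.310, ωT=1.015591, cosh=1.561591, sinh=1.199403; start (x,ẋ)=(-0.006959, 0.608147) → end (x,ẋ)=(0.178926, 0.692463)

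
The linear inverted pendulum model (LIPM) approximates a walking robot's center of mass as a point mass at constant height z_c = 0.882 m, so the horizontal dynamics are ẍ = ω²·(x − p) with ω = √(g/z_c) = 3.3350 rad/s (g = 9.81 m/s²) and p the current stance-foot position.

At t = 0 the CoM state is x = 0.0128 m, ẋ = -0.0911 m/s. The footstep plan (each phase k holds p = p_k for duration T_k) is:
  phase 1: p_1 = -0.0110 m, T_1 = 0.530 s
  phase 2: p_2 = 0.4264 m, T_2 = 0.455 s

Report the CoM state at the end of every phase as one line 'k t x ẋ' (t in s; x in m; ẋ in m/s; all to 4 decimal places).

1 0.5300 -0.0169 -0.0489
2 0.9850 -0.6649 -3.3261

phase 1: p=-0.0110, T=0.530, ωT=1.767550, cosh=3.013619, sinh=2.842868; start (x,ẋ)=(0.012800, -0.091100) → end (x,ẋ)=(-0.016933, -0.048894)
phase 2: p=0.4264, T=0.455, ωT=1.517425, cosh=2.389871, sinh=2.170596; start (x,ẋ)=(-0.016933, -0.048894) → end (x,ẋ)=(-0.664931, -3.326106)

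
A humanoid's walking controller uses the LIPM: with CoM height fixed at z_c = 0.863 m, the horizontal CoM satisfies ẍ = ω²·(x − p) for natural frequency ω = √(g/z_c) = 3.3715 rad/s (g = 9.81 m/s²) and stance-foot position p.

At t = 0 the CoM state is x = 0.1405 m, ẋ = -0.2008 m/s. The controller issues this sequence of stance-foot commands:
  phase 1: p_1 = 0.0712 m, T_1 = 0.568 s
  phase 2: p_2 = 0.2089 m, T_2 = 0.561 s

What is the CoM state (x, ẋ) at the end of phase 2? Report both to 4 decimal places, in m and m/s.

phase 1: p=0.0712, T=0.568, ωT=1.915012, cosh=3.467180, sinh=3.319840; start (x,ẋ)=(0.140500, -0.200800) → end (x,ẋ)=(0.113752, 0.079454)
phase 2: p=0.2089, T=0.561, ωT=1.891412, cosh=3.389789, sinh=3.238930; start (x,ẋ)=(0.113752, 0.079454) → end (x,ẋ)=(-0.037301, -0.769685)

x = -0.0373, ẋ = -0.7697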